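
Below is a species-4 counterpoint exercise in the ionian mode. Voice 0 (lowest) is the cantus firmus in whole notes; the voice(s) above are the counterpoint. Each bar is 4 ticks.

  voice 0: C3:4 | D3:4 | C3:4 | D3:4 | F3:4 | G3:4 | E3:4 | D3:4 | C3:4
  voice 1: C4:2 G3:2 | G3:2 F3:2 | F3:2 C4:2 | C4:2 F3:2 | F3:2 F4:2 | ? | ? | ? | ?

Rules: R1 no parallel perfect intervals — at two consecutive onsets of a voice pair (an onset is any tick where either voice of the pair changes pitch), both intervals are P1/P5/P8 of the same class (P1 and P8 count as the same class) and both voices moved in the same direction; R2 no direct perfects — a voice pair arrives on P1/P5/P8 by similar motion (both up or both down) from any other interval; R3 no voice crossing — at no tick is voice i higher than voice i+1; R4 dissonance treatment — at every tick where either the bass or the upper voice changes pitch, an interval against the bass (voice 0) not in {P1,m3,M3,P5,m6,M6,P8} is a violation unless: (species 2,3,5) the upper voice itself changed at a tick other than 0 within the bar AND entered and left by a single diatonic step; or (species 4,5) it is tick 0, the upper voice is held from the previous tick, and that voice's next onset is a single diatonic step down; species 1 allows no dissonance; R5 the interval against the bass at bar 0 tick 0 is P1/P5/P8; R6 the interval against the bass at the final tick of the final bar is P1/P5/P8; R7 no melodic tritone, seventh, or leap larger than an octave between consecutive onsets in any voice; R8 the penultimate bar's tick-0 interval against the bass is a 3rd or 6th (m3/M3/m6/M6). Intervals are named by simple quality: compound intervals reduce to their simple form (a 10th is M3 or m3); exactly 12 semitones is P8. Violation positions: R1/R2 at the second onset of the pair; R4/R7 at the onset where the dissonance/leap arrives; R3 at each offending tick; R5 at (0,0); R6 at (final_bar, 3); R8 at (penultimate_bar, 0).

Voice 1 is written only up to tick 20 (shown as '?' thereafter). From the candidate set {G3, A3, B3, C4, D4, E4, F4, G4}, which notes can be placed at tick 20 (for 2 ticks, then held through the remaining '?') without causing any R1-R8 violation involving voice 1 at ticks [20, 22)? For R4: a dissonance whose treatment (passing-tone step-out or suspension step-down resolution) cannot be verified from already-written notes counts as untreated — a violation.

G3: violates R7
A3: violates R4
B3: violates R7
C4: violates R4
D4: legal
E4: legal
F4: violates R4
G4: violates R1

{D4, E4}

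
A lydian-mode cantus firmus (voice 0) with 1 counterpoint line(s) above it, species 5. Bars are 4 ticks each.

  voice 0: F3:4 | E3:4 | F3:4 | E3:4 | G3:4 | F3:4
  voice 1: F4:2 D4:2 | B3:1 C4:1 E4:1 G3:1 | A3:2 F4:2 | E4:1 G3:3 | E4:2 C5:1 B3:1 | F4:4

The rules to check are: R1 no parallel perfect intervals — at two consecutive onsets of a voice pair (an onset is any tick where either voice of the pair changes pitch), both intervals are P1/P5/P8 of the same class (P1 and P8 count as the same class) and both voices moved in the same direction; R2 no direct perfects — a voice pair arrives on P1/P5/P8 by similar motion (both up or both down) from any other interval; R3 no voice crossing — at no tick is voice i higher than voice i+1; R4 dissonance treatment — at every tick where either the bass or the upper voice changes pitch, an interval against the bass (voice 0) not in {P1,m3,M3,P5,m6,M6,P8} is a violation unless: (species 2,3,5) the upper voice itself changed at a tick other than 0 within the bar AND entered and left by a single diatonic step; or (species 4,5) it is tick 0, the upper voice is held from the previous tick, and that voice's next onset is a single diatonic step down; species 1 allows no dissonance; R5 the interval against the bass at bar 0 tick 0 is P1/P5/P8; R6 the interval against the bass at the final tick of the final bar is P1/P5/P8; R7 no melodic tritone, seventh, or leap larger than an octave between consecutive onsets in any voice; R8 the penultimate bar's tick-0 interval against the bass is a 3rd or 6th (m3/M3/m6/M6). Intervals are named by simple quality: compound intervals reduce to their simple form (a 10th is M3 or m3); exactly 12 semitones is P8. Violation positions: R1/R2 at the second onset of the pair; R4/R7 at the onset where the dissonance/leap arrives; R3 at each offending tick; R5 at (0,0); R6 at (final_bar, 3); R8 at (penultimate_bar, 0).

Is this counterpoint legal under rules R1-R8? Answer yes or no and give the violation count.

bar 0: v0=F3 v1=F4 (P8)
bar 1: v0=E3 v1=B3 (P5)
bar 2: v0=F3 v1=A3 (M3)
bar 3: v0=E3 v1=E4 (P8)
bar 4: v0=G3 v1=E4 (M6)
bar 5: v0=F3 v1=F4 (P8)
  R2 @ bar1.0: F3/D4 M6 -> E3/B3 P5 similar
  R1 @ bar3.0: F3/F4 P8 -> E3/E4 P8 similar
  R4 @ bar4.2: G3/C5 P4 untreated
  R7 @ bar4.3: C5->B3 leap 13st
  R7 @ bar5.0: B3->F4 leap 6st

No (5 violations)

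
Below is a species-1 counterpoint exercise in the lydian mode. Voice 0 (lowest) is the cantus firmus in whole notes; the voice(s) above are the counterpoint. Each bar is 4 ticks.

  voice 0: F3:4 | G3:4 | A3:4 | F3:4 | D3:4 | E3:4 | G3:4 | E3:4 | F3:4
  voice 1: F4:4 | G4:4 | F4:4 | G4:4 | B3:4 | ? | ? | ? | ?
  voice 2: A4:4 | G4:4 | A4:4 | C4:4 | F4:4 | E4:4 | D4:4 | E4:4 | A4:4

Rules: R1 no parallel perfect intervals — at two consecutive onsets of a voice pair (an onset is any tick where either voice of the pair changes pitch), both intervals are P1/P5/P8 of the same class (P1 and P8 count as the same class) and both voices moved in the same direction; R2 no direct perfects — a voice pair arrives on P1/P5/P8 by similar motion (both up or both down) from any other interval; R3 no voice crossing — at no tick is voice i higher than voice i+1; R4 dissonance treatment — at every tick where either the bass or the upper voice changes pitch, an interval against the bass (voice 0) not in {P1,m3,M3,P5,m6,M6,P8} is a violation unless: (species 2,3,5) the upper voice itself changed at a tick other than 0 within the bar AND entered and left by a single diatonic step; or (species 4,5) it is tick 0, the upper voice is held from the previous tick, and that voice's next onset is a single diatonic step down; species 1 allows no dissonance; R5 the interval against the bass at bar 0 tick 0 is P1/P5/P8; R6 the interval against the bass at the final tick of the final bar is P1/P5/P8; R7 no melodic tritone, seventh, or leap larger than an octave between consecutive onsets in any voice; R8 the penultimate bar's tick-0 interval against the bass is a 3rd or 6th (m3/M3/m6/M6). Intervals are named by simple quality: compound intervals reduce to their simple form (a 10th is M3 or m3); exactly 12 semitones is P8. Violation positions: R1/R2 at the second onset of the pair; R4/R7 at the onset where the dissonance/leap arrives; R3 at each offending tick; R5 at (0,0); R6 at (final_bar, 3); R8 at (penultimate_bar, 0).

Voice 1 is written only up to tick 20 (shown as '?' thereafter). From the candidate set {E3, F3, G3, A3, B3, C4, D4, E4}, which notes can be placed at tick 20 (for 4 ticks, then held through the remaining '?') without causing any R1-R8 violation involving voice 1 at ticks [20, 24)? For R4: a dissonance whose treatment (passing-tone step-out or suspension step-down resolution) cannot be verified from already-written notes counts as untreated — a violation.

{B3, C4, G3}

E3: violates R2
F3: violates R4,R7
G3: legal
A3: violates R2,R4
B3: legal
C4: legal
D4: violates R4
E4: violates R2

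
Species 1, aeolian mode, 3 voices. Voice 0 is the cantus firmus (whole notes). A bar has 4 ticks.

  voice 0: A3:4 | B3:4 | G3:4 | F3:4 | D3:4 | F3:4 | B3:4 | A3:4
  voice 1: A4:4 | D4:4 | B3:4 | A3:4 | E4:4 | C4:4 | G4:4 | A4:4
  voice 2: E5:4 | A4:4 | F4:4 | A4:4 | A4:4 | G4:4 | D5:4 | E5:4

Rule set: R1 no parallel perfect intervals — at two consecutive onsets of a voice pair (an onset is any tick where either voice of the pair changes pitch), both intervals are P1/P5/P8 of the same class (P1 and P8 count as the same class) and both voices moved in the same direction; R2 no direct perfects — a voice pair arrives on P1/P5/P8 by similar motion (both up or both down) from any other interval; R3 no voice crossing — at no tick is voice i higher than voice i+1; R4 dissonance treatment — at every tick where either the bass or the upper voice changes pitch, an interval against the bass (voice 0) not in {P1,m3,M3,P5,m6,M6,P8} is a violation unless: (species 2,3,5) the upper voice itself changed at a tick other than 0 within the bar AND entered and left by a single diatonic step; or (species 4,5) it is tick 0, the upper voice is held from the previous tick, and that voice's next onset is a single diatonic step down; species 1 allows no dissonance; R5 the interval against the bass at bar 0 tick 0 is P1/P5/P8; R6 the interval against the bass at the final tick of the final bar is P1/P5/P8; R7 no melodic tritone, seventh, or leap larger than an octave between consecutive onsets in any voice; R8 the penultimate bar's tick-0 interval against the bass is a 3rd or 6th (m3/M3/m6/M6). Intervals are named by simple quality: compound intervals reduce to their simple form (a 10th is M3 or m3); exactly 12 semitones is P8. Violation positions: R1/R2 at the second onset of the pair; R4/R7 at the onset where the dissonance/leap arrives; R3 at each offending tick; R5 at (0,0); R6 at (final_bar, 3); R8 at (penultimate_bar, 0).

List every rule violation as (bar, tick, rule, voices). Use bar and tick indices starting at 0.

(1, 0, R1, (1, 2))
(1, 0, R4, (0, 2))
(2, 0, R4, (0, 2))
(4, 0, R4, (0, 1))
(5, 0, R2, (1, 2))
(5, 0, R4, (0, 2))
(6, 0, R1, (1, 2))
(6, 0, R7, (0,))
(7, 0, R1, (1, 2))

bar 0: v0=A3 v1=A4 v2=E5 downbeat P5
bar 1: v0=B3 v1=D4 v2=A4 downbeat m7
bar 2: v0=G3 v1=B3 v2=F4 downbeat m7
bar 3: v0=F3 v1=A3 v2=A4 downbeat M3
bar 4: v0=D3 v1=E4 v2=A4 downbeat P5
bar 5: v0=F3 v1=C4 v2=G4 downbeat M2
bar 6: v0=B3 v1=G4 v2=D5 downbeat m3
bar 7: v0=A3 v1=A4 v2=E5 downbeat P5
  -> R1 @ bar 1 tick 0 v(1, 2): A4/E5 P5 -> D4/A4 P5 similar
  -> R4 @ bar 1 tick 0 v(0, 2): B3/A4 m7 untreated
  -> R4 @ bar 2 tick 0 v(0, 2): G3/F4 m7 untreated
  -> R4 @ bar 4 tick 0 v(0, 1): D3/E4 M2 untreated
  -> R2 @ bar 5 tick 0 v(1, 2): E4/A4 P4 -> C4/G4 P5 similar
  -> R4 @ bar 5 tick 0 v(0, 2): F3/G4 M2 untreated
  -> R1 @ bar 6 tick 0 v(1, 2): C4/G4 P5 -> G4/D5 P5 similar
  -> R7 @ bar 6 tick 0 v(0,): F3->B3 leap 6st
  -> R1 @ bar 7 tick 0 v(1, 2): G4/D5 P5 -> A4/E5 P5 similar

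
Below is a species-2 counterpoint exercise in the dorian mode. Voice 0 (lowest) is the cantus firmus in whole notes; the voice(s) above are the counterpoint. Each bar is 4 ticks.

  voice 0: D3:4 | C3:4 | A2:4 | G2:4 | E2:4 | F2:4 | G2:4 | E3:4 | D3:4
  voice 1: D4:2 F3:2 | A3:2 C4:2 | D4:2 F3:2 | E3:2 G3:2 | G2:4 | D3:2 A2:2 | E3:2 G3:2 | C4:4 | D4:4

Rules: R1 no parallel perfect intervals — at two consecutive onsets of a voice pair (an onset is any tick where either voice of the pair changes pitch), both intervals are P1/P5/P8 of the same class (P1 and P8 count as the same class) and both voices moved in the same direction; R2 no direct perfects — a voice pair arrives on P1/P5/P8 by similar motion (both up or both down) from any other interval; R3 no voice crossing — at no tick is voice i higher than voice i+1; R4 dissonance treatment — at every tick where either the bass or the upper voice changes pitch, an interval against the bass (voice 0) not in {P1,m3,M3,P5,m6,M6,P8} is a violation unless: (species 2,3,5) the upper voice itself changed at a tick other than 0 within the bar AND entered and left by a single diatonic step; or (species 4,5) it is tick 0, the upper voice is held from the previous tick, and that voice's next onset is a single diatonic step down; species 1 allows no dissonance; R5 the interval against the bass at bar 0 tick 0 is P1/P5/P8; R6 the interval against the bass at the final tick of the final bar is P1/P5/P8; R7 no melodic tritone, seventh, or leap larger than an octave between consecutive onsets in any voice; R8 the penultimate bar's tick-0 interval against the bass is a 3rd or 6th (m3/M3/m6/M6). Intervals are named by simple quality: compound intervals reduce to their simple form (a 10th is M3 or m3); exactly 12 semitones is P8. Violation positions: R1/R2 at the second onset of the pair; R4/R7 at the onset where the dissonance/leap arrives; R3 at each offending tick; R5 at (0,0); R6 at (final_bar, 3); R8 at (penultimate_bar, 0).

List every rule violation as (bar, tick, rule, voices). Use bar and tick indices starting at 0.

bar 0: v0=D3 v1=D4 downbeat P8
bar 1: v0=C3 v1=A3 downbeat M6
bar 2: v0=A2 v1=D4 downbeat P4
bar 3: v0=G2 v1=E3 downbeat M6
bar 4: v0=E2 v1=G2 downbeat m3
bar 5: v0=F2 v1=D3 downbeat M6
bar 6: v0=G2 v1=E3 downbeat M6
bar 7: v0=E3 v1=C4 downbeat m6
bar 8: v0=D3 v1=D4 downbeat P8
  -> R4 @ bar 2 tick 0 v(0, 1): A2/D4 P4 untreated

(2, 0, R4, (0, 1))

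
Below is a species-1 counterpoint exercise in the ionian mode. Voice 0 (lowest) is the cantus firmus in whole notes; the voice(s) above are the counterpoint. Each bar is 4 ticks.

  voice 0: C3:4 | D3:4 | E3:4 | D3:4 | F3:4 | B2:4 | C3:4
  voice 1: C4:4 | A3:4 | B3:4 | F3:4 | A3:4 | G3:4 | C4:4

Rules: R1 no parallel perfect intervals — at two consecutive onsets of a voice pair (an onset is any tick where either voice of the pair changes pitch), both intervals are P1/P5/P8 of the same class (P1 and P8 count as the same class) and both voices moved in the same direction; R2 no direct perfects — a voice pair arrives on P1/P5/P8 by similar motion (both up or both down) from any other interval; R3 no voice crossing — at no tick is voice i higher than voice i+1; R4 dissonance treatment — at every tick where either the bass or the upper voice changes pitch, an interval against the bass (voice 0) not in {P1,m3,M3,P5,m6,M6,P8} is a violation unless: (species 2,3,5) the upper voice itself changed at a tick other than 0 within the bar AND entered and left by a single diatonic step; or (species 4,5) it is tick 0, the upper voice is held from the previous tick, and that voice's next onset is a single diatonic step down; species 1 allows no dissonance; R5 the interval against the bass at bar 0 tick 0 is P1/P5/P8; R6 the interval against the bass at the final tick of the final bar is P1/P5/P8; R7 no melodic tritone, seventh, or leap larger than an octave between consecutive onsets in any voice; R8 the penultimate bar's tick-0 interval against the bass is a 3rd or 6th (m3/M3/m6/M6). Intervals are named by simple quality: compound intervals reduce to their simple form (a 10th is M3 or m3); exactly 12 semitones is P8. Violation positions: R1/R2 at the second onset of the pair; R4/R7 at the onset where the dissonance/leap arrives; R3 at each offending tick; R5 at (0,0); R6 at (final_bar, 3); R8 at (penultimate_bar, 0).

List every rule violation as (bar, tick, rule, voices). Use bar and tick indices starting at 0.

bar 0: v0=C3 v1=C4 downbeat P8
bar 1: v0=D3 v1=A3 downbeat P5
bar 2: v0=E3 v1=B3 downbeat P5
bar 3: v0=D3 v1=F3 downbeat m3
bar 4: v0=F3 v1=A3 downbeat M3
bar 5: v0=B2 v1=G3 downbeat m6
bar 6: v0=C3 v1=C4 downbeat P8
  -> R1 @ bar 2 tick 0 v(0, 1): D3/A3 P5 -> E3/B3 P5 similar
  -> R7 @ bar 3 tick 0 v(1,): B3->F3 leap 6st
  -> R7 @ bar 5 tick 0 v(0,): F3->B2 leap 6st
  -> R2 @ bar 6 tick 0 v(0, 1): B2/G3 m6 -> C3/C4 P8 similar

(2, 0, R1, (0, 1))
(3, 0, R7, (1,))
(5, 0, R7, (0,))
(6, 0, R2, (0, 1))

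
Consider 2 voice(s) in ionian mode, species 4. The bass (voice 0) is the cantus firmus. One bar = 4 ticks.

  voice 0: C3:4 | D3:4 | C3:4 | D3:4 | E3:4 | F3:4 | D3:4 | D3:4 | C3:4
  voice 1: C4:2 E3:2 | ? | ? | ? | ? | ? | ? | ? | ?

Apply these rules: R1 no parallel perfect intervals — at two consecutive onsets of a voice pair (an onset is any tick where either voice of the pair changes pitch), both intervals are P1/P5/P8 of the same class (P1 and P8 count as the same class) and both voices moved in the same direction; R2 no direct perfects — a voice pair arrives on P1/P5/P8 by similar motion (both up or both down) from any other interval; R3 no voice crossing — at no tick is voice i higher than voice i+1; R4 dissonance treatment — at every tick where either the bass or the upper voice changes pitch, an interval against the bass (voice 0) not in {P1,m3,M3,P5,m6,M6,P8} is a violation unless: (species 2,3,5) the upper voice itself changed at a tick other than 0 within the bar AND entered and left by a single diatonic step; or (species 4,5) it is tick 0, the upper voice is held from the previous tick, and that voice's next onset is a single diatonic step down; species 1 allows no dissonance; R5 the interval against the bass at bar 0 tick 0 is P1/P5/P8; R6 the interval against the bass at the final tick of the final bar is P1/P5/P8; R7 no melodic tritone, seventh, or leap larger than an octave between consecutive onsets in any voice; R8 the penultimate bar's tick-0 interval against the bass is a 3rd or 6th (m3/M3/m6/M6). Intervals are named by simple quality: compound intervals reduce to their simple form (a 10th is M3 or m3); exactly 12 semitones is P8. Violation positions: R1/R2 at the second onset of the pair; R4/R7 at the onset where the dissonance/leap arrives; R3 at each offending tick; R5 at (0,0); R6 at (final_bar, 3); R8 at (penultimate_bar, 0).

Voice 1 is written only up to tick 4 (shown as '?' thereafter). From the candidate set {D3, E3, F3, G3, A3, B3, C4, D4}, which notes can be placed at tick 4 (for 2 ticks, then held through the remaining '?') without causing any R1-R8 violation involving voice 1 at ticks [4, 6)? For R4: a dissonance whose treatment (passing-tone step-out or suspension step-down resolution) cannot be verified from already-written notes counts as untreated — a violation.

{B3, D3, F3}

D3: legal
E3: violates R4
F3: legal
G3: violates R4
A3: violates R2
B3: legal
C4: violates R4
D4: violates R2,R7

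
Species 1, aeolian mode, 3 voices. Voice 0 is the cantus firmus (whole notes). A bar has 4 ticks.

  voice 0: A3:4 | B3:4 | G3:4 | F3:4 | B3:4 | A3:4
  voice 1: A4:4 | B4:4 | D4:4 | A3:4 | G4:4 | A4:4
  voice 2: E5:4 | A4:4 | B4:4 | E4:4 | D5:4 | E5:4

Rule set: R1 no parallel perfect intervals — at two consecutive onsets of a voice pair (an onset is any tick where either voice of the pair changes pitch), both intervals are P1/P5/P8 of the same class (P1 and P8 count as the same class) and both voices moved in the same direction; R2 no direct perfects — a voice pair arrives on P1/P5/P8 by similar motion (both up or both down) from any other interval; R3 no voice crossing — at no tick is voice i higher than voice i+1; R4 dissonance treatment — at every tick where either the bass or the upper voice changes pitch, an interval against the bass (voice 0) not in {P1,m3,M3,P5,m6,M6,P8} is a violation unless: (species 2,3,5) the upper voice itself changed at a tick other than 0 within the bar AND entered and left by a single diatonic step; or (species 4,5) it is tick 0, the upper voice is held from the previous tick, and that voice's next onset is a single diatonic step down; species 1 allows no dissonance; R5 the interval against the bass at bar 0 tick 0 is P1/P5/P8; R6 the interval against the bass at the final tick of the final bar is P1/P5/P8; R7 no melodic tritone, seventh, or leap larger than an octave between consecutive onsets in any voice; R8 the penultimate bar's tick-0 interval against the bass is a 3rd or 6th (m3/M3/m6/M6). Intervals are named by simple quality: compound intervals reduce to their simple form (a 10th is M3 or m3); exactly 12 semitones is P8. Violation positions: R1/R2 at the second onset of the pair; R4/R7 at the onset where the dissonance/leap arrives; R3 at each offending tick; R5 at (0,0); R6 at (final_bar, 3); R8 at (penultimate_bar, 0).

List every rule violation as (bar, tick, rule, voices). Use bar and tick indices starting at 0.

bar 0: v0=A3 v1=A4 v2=E5 downbeat P5
bar 1: v0=B3 v1=B4 v2=A4 downbeat m7
bar 2: v0=G3 v1=D4 v2=B4 downbeat M3
bar 3: v0=F3 v1=A3 v2=E4 downbeat M7
bar 4: v0=B3 v1=G4 v2=D5 downbeat m3
bar 5: v0=A3 v1=A4 v2=E5 downbeat P5
  -> R1 @ bar 1 tick 0 v(0, 1): A3/A4 P8 -> B3/B4 P8 similar
  -> R3 @ bar 1 tick 0 v(1, 2): B4 above A4
  -> R4 @ bar 1 tick 0 v(0, 2): B3/A4 m7 untreated
  -> R3 @ bar 1 tick 1 v(1, 2): B4 above A4
  -> R3 @ bar 1 tick 2 v(1, 2): B4 above A4
  -> R3 @ bar 1 tick 3 v(1, 2): B4 above A4
  -> R2 @ bar 2 tick 0 v(0, 1): B3/B4 P8 -> G3/D4 P5 similar
  -> R2 @ bar 3 tick 0 v(1, 2): D4/B4 M6 -> A3/E4 P5 similar
  -> R4 @ bar 3 tick 0 v(0, 2): F3/E4 M7 untreated
  -> R1 @ bar 4 tick 0 v(1, 2): A3/E4 P5 -> G4/D5 P5 similar
  -> R7 @ bar 4 tick 0 v(0,): F3->B3 leap 6st
  -> R7 @ bar 4 tick 0 v(1,): A3->G4 leap 10st
  -> R7 @ bar 4 tick 0 v(2,): E4->D5 leap 10st
  -> R1 @ bar 5 tick 0 v(1, 2): G4/D5 P5 -> A4/E5 P5 similar

(1, 0, R1, (0, 1))
(1, 0, R3, (1, 2))
(1, 0, R4, (0, 2))
(1, 1, R3, (1, 2))
(1, 2, R3, (1, 2))
(1, 3, R3, (1, 2))
(2, 0, R2, (0, 1))
(3, 0, R2, (1, 2))
(3, 0, R4, (0, 2))
(4, 0, R1, (1, 2))
(4, 0, R7, (0,))
(4, 0, R7, (1,))
(4, 0, R7, (2,))
(5, 0, R1, (1, 2))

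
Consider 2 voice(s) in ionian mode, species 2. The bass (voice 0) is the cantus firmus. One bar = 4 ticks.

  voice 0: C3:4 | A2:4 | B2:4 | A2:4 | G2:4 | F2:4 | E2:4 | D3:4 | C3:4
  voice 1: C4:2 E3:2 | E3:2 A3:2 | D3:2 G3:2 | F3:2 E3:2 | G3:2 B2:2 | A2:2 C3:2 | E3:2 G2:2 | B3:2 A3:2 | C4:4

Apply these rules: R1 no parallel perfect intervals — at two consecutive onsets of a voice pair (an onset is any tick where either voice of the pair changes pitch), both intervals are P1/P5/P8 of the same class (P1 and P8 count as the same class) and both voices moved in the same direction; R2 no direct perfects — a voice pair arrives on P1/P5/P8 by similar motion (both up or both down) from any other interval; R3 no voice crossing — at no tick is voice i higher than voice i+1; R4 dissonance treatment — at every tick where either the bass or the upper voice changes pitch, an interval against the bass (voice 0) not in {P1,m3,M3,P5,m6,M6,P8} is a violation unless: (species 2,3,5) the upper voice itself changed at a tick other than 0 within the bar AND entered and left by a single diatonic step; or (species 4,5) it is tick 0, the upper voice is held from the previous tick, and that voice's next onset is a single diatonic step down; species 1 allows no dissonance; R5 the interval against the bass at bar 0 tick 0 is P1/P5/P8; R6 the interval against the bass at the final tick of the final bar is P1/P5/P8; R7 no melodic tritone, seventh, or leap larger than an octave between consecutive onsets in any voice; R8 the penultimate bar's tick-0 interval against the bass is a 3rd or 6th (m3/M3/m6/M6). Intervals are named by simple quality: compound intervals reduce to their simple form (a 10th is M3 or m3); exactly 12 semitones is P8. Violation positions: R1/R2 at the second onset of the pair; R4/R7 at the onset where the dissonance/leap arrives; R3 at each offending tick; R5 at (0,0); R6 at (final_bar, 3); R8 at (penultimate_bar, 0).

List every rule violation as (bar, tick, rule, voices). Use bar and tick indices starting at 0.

bar 0: v0=C3 v1=C4 downbeat P8
bar 1: v0=A2 v1=E3 downbeat P5
bar 2: v0=B2 v1=D3 downbeat m3
bar 3: v0=A2 v1=F3 downbeat m6
bar 4: v0=G2 v1=G3 downbeat P8
bar 5: v0=F2 v1=A2 downbeat M3
bar 6: v0=E2 v1=E3 downbeat P8
bar 7: v0=D3 v1=B3 downbeat M6
bar 8: v0=C3 v1=C4 downbeat P8
  -> R7 @ bar 7 tick 0 v(0,): E2->D3 leap 10st
  -> R7 @ bar 7 tick 0 v(1,): G2->B3 leap 16st

(7, 0, R7, (0,))
(7, 0, R7, (1,))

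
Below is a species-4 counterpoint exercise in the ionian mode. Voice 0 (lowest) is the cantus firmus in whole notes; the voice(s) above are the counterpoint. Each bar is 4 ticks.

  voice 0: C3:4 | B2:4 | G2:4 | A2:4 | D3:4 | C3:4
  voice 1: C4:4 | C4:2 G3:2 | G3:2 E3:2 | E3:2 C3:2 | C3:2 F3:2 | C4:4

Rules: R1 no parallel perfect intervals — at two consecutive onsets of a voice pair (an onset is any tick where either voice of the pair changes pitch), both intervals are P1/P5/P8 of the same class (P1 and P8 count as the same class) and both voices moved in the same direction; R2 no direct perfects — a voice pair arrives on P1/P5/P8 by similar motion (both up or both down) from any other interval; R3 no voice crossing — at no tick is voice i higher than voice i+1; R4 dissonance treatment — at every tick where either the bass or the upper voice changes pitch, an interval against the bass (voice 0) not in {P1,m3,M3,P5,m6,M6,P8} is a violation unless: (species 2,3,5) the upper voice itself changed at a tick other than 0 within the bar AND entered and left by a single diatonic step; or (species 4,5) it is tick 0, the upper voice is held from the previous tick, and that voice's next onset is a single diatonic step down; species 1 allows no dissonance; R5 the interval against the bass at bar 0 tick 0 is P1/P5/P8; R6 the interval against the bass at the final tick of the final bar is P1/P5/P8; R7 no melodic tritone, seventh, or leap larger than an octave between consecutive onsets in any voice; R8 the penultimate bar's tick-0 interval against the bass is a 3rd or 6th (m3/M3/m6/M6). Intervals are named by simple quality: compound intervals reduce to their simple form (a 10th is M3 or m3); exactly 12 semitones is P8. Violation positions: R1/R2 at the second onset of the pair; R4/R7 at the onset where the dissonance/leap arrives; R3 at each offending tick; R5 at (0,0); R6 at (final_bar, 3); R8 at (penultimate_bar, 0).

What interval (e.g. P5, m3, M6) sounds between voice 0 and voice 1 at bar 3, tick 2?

voice 0=A2 voice 1=C3 -> m3

m3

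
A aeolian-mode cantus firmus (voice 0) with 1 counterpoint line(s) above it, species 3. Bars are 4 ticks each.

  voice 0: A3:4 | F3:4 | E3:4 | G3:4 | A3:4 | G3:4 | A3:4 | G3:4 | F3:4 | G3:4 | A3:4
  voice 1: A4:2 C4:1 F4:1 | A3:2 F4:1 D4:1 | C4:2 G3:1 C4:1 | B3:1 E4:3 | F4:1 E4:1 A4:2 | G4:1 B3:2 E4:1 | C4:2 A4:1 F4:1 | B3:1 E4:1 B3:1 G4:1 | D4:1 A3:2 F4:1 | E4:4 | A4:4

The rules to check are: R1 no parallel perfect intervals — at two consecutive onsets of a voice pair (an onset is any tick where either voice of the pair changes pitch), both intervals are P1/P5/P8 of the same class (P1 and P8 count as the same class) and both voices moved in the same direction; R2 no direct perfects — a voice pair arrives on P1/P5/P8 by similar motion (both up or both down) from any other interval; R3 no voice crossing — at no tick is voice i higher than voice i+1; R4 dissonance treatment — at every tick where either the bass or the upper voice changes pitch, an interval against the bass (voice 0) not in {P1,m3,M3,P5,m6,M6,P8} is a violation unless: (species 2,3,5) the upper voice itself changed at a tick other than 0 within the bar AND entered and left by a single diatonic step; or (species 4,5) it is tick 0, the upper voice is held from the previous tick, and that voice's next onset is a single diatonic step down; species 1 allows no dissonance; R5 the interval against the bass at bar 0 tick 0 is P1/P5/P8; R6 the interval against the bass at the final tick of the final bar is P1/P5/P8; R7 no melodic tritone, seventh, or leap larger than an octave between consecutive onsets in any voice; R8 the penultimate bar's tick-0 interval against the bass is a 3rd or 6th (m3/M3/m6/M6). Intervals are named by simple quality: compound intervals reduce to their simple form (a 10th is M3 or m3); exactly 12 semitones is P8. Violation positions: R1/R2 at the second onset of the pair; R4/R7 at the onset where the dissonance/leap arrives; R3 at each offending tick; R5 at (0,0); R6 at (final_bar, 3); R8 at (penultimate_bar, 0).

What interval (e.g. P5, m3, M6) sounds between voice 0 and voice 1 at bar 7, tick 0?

M3

voice 0=G3 voice 1=B3 -> M3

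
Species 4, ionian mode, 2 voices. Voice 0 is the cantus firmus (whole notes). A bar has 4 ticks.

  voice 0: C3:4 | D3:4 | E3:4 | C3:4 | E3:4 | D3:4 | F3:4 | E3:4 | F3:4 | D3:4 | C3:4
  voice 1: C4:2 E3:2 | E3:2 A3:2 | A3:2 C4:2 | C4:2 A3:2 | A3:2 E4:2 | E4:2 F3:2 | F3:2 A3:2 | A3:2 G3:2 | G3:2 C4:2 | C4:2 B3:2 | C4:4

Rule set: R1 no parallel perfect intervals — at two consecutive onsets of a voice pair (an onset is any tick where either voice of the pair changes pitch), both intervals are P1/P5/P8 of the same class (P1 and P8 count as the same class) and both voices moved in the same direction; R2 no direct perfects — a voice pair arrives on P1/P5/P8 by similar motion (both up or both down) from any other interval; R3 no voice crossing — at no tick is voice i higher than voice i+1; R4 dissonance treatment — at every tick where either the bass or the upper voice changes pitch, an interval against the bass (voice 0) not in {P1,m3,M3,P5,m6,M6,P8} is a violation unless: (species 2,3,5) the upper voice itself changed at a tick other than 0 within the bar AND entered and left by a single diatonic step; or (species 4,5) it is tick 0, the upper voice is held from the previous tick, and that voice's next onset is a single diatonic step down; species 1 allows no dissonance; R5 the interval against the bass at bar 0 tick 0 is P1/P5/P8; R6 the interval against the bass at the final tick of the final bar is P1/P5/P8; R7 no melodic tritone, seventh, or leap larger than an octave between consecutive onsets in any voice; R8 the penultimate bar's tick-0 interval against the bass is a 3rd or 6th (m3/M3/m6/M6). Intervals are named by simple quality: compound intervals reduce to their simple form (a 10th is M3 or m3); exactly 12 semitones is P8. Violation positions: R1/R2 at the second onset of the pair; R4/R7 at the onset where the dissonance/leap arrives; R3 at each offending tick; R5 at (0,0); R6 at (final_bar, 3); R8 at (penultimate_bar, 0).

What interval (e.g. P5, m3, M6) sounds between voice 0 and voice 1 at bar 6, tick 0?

voice 0=F3 voice 1=F3 -> P1

P1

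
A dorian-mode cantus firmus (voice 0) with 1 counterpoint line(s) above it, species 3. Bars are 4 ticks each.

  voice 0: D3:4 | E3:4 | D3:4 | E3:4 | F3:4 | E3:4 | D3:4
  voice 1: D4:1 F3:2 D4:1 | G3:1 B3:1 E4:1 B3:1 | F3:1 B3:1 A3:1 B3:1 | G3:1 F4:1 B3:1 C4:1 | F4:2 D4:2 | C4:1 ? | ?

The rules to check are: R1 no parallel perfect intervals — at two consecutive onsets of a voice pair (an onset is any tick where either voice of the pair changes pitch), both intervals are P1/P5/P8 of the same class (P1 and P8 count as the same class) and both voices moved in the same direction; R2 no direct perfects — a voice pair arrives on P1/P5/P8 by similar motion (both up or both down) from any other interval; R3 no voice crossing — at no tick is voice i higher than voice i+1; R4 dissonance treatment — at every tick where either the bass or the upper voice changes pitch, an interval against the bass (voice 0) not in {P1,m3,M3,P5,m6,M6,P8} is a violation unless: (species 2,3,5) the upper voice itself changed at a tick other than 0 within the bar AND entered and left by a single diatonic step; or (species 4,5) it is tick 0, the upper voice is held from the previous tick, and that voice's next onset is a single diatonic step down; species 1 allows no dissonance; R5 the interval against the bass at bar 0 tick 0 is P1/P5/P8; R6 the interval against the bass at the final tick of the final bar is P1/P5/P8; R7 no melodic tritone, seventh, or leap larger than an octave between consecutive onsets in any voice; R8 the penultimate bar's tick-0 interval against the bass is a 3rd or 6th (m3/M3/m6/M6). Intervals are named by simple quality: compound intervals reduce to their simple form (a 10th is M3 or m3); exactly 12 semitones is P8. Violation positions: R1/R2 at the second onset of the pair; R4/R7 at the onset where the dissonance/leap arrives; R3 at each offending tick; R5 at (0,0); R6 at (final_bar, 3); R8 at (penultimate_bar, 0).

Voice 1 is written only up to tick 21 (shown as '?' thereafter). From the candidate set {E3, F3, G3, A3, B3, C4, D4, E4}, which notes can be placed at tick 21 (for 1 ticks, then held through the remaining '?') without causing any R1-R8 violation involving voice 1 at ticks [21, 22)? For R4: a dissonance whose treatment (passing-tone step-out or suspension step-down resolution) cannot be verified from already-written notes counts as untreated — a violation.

{B3, C4, E3, E4, G3}

E3: legal
F3: violates R4
G3: legal
A3: violates R4
B3: legal
C4: legal
D4: violates R4
E4: legal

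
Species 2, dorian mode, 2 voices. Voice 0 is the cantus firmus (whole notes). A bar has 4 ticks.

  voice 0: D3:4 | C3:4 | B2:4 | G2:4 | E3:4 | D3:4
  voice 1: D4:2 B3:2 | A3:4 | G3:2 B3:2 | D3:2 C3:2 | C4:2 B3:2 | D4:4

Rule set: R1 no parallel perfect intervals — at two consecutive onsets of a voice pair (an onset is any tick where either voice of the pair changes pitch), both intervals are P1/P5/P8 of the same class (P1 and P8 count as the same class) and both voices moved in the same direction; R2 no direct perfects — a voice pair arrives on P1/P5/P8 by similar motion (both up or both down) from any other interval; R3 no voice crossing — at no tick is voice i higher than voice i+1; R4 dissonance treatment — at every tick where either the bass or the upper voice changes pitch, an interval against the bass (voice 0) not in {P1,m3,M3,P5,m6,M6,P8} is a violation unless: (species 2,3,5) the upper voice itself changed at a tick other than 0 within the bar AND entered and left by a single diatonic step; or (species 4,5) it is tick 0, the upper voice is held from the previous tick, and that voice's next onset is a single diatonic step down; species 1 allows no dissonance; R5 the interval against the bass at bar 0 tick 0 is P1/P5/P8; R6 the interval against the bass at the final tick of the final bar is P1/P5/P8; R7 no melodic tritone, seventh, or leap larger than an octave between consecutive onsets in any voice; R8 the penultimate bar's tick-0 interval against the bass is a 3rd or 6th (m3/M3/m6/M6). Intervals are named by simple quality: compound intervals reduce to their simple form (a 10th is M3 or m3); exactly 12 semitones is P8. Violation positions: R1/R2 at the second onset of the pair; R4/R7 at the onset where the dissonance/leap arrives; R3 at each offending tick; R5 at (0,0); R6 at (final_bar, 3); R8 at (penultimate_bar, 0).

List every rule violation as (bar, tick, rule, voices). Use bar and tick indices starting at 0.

(3, 0, R2, (0, 1))
(3, 2, R4, (0, 1))

bar 0: v0=D3 v1=D4 downbeat P8
bar 1: v0=C3 v1=A3 downbeat M6
bar 2: v0=B2 v1=G3 downbeat m6
bar 3: v0=G2 v1=D3 downbeat P5
bar 4: v0=E3 v1=C4 downbeat m6
bar 5: v0=D3 v1=D4 downbeat P8
  -> R2 @ bar 3 tick 0 v(0, 1): B2/B3 P8 -> G2/D3 P5 similar
  -> R4 @ bar 3 tick 2 v(0, 1): G2/C3 P4 untreated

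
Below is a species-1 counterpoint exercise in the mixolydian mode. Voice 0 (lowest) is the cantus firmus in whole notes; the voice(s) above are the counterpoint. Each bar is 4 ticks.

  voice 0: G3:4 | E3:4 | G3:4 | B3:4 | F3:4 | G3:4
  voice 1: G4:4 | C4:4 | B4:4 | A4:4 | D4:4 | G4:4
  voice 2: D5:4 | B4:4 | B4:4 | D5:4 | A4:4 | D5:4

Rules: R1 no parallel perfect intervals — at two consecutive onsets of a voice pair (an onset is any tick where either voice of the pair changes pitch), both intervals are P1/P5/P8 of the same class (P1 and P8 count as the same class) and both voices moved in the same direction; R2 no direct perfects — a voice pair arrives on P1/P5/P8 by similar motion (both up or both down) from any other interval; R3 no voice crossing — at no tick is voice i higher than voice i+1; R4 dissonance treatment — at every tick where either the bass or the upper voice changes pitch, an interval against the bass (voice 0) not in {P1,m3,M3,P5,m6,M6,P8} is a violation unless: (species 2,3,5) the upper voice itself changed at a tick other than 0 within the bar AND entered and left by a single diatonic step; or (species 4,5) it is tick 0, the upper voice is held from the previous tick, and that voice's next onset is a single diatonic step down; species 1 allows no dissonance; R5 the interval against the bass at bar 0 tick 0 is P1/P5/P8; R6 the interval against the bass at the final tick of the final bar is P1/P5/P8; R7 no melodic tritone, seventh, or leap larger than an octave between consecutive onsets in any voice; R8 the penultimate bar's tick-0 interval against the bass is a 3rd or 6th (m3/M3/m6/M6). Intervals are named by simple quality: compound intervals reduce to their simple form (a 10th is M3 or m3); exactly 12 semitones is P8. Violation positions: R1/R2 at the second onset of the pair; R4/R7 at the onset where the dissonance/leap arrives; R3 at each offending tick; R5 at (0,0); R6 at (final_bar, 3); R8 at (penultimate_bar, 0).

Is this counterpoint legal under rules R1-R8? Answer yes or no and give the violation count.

bar 0: v0=G3 v1=G4 v2=D5 (P5)
bar 1: v0=E3 v1=C4 v2=B4 (P5)
bar 2: v0=G3 v1=B4 v2=B4 (M3)
bar 3: v0=B3 v1=A4 v2=D5 (m3)
bar 4: v0=F3 v1=D4 v2=A4 (M3)
bar 5: v0=G3 v1=G4 v2=D5 (P5)
  R1 @ bar1.0: G3/D5 P5 -> E3/B4 P5 similar
  R7 @ bar2.0: C4->B4 leap 11st
  R4 @ bar3.0: B3/A4 m7 untreated
  R2 @ bar4.0: A4/D5 P4 -> D4/A4 P5 similar
  R7 @ bar4.0: B3->F3 leap 6st
  R1 @ bar5.0: D4/A4 P5 -> G4/D5 P5 similar
  R2 @ bar5.0: F3/D4 M6 -> G3/G4 P8 similar
  R2 @ bar5.0: F3/A4 M3 -> G3/D5 P5 similar

No (8 violations)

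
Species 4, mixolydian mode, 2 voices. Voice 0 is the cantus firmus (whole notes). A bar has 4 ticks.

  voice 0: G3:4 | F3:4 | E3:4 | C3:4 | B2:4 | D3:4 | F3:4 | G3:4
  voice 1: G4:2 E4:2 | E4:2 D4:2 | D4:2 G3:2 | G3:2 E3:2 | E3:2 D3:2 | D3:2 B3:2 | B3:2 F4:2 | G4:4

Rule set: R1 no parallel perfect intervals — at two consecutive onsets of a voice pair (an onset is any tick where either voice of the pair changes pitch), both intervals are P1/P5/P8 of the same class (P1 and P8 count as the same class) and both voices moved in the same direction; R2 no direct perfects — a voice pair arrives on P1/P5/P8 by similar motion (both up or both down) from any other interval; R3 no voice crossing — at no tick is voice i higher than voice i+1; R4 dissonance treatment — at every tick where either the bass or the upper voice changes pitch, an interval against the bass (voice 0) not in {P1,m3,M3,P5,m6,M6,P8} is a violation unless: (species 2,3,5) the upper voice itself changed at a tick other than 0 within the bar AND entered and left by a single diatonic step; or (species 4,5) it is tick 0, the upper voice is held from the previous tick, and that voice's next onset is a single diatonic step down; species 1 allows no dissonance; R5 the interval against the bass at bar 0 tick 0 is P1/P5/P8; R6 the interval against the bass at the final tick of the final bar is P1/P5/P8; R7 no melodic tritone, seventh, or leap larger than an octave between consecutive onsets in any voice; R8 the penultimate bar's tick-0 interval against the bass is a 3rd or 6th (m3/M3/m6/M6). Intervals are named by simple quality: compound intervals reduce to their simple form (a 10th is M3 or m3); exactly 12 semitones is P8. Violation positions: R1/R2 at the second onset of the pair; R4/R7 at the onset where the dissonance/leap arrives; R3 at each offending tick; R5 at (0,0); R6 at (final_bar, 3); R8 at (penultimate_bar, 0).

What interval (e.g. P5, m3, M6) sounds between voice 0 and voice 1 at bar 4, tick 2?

voice 0=B2 voice 1=D3 -> m3

m3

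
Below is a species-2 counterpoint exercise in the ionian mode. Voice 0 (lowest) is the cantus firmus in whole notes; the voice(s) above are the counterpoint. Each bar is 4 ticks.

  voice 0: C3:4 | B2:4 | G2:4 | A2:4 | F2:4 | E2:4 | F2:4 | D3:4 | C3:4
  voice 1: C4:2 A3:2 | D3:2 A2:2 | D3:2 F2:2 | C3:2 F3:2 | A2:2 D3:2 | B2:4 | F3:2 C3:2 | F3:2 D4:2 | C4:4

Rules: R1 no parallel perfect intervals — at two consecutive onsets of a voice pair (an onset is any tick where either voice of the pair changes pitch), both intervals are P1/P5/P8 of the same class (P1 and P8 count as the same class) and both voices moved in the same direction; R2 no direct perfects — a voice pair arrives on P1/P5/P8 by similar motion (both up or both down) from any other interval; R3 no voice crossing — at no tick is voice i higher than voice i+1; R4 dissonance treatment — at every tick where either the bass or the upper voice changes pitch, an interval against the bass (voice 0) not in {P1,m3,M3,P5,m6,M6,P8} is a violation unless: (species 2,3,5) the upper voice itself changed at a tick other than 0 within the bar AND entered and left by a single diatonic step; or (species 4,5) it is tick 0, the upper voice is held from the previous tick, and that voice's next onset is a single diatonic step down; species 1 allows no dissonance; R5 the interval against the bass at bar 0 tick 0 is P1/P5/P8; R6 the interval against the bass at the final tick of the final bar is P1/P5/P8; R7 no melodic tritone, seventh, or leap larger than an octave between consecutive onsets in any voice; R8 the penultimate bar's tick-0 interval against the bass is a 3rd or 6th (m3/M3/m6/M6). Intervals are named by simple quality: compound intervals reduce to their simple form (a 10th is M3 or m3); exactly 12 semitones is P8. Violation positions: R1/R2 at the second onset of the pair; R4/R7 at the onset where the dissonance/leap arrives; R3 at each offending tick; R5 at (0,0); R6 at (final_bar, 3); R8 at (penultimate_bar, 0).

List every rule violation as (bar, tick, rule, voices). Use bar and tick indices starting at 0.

bar 0: v0=C3 v1=C4 downbeat P8
bar 1: v0=B2 v1=D3 downbeat m3
bar 2: v0=G2 v1=D3 downbeat P5
bar 3: v0=A2 v1=C3 downbeat m3
bar 4: v0=F2 v1=A2 downbeat M3
bar 5: v0=E2 v1=B2 downbeat P5
bar 6: v0=F2 v1=F3 downbeat P8
bar 7: v0=D3 v1=F3 downbeat m3
bar 8: v0=C3 v1=C4 downbeat P8
  -> R3 @ bar 1 tick 2 v(0, 1): B2 above A2
  -> R4 @ bar 1 tick 2 v(0, 1): B2/A2 M2 untreated
  -> R3 @ bar 1 tick 3 v(0, 1): B2 above A2
  -> R3 @ bar 2 tick 2 v(0, 1): G2 above F2
  -> R4 @ bar 2 tick 2 v(0, 1): G2/F2 M2 untreated
  -> R3 @ bar 2 tick 3 v(0, 1): G2 above F2
  -> R2 @ bar 5 tick 0 v(0, 1): F2/D3 M6 -> E2/B2 P5 similar
  -> R2 @ bar 6 tick 0 v(0, 1): E2/B2 P5 -> F2/F3 P8 similar
  -> R7 @ bar 6 tick 0 v(1,): B2->F3 leap 6st
  -> R1 @ bar 8 tick 0 v(0, 1): D3/D4 P8 -> C3/C4 P8 similar

(1, 2, R3, (0, 1))
(1, 2, R4, (0, 1))
(1, 3, R3, (0, 1))
(2, 2, R3, (0, 1))
(2, 2, R4, (0, 1))
(2, 3, R3, (0, 1))
(5, 0, R2, (0, 1))
(6, 0, R2, (0, 1))
(6, 0, R7, (1,))
(8, 0, R1, (0, 1))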